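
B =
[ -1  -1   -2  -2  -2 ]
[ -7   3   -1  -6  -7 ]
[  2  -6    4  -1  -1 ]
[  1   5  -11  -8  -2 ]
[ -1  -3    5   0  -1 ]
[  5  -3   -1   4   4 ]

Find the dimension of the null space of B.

Row reduce to echelon form.
R2 ← R2 − (7)·R1: [0, 10, 13, 8, 7]
R3 ← R3 + (2)·R1: [0, -8, 0, -5, -5]
R4 ← R4 + R1: [0, 4, -13, -10, -4]
R5 ← R5 − R1: [0, -2, 7, 2, 1]
R6 ← R6 + (5)·R1: [0, -8, -11, -6, -6]
R3 ← R3 + (4/5)·R2: [0, 0, 52/5, 7/5, 3/5]
R4 ← R4 − (2/5)·R2: [0, 0, -91/5, -66/5, -34/5]
R5 ← R5 + (1/5)·R2: [0, 0, 48/5, 18/5, 12/5]
R6 ← R6 + (4/5)·R2: [0, 0, -3/5, 2/5, -2/5]
R4 ← R4 + (7/4)·R3: [0, 0, 0, -43/4, -23/4]
R5 ← R5 − (12/13)·R3: [0, 0, 0, 30/13, 24/13]
R6 ← R6 + (3/52)·R3: [0, 0, 0, 25/52, -19/52]
R5 ← R5 + (120/559)·R4: [0, 0, 0, 0, 342/559]
R6 ← R6 + (25/559)·R4: [0, 0, 0, 0, -348/559]
R6 ← R6 + (58/57)·R5: [0, 0, 0, 0, 0]
5 nonzero rows, so rank(B) = 5.
B has 5 columns; by rank–nullity, nullity = 5 − 5 = 0.

0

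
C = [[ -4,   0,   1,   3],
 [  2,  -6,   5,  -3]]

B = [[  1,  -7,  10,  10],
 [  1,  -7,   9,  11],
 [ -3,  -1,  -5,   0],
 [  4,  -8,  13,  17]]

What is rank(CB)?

First compute CB:
[[  5,   3,  -6,  11],
 [-31,  47, -98, -97]]
Now row reduce the product.
R2 ← R2 + (31/5)·R1: [0, 328/5, -676/5, -144/5]
2 nonzero rows, so rank(CB) = 2.

2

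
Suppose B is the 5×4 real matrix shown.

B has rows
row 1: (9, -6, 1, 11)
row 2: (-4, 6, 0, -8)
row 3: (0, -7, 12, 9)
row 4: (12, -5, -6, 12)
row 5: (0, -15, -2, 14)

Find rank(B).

4

Row reduce to echelon form.
R2 ← R2 + (4/9)·R1: [0, 10/3, 4/9, -28/9]
R4 ← R4 − (4/3)·R1: [0, 3, -22/3, -8/3]
R3 ← R3 + (21/10)·R2: [0, 0, 194/15, 37/15]
R4 ← R4 − (9/10)·R2: [0, 0, -116/15, 2/15]
R5 ← R5 + (9/2)·R2: [0, 0, 0, 0]
R4 ← R4 + (58/97)·R3: [0, 0, 0, 156/97]
Echelon form has 4 nonzero rows, so rank(B) = 4.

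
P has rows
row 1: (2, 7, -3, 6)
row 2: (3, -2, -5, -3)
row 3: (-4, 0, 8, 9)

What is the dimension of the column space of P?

3

Row reduce to echelon form.
R2 ← R2 − (3/2)·R1: [0, -25/2, -1/2, -12]
R3 ← R3 + (2)·R1: [0, 14, 2, 21]
R3 ← R3 + (28/25)·R2: [0, 0, 36/25, 189/25]
Echelon form has 3 nonzero rows, so rank(P) = 3.
The column space has dimension equal to the rank: 3.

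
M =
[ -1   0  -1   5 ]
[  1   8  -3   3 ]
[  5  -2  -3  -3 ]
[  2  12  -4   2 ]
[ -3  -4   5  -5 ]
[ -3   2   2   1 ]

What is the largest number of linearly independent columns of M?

3

Row reduce to echelon form.
R2 ← R2 + R1: [0, 8, -4, 8]
R3 ← R3 + (5)·R1: [0, -2, -8, 22]
R4 ← R4 + (2)·R1: [0, 12, -6, 12]
R5 ← R5 − (3)·R1: [0, -4, 8, -20]
R6 ← R6 − (3)·R1: [0, 2, 5, -14]
R3 ← R3 + (1/4)·R2: [0, 0, -9, 24]
R4 ← R4 − (3/2)·R2: [0, 0, 0, 0]
R5 ← R5 + (1/2)·R2: [0, 0, 6, -16]
R6 ← R6 − (1/4)·R2: [0, 0, 6, -16]
R5 ← R5 + (2/3)·R3: [0, 0, 0, 0]
R6 ← R6 + (2/3)·R3: [0, 0, 0, 0]
Echelon form has 3 nonzero rows, so rank(M) = 3.
The rank gives the maximum number of linearly independent columns: 3.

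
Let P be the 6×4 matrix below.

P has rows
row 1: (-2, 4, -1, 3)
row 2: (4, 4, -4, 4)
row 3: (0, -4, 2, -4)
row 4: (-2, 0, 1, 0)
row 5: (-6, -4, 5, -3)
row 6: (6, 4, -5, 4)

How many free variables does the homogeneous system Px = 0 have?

Row reduce to echelon form.
R2 ← R2 + (2)·R1: [0, 12, -6, 10]
R4 ← R4 − R1: [0, -4, 2, -3]
R5 ← R5 − (3)·R1: [0, -16, 8, -12]
R6 ← R6 + (3)·R1: [0, 16, -8, 13]
R3 ← R3 + (1/3)·R2: [0, 0, 0, -2/3]
R4 ← R4 + (1/3)·R2: [0, 0, 0, 1/3]
R5 ← R5 + (4/3)·R2: [0, 0, 0, 4/3]
R6 ← R6 − (4/3)·R2: [0, 0, 0, -1/3]
R4 ← R4 + (1/2)·R3: [0, 0, 0, 0]
R5 ← R5 + (2)·R3: [0, 0, 0, 0]
R6 ← R6 − (1/2)·R3: [0, 0, 0, 0]
3 nonzero rows, so rank(P) = 3.
P has 4 columns; by rank–nullity, nullity = 4 − 3 = 1.

1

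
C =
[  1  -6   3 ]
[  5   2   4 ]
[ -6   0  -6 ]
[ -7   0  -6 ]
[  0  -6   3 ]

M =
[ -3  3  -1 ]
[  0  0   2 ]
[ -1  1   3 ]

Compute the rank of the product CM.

First compute CM:
[[ -6,   6,  -4],
 [-19,  19,  11],
 [ 24, -24, -12],
 [ 27, -27, -11],
 [ -3,   3,  -3]]
Now row reduce the product.
R2 ← R2 − (19/6)·R1: [0, 0, 71/3]
R3 ← R3 + (4)·R1: [0, 0, -28]
R4 ← R4 + (9/2)·R1: [0, 0, -29]
R5 ← R5 − (1/2)·R1: [0, 0, -1]
R3 ← R3 + (84/71)·R2: [0, 0, 0]
R4 ← R4 + (87/71)·R2: [0, 0, 0]
R5 ← R5 + (3/71)·R2: [0, 0, 0]
2 nonzero rows, so rank(CM) = 2.

2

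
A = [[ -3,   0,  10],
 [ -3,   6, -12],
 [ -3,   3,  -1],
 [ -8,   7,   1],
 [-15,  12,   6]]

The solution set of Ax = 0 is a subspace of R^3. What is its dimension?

Row reduce to echelon form.
R2 ← R2 − R1: [0, 6, -22]
R3 ← R3 − R1: [0, 3, -11]
R4 ← R4 − (8/3)·R1: [0, 7, -77/3]
R5 ← R5 − (5)·R1: [0, 12, -44]
R3 ← R3 − (1/2)·R2: [0, 0, 0]
R4 ← R4 − (7/6)·R2: [0, 0, 0]
R5 ← R5 − (2)·R2: [0, 0, 0]
2 nonzero rows, so rank(A) = 2.
A has 3 columns; by rank–nullity, nullity = 3 − 2 = 1.

1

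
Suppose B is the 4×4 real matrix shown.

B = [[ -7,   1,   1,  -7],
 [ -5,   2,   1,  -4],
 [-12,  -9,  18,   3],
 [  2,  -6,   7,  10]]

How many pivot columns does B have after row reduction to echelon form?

Row reduce to echelon form.
R2 ← R2 − (5/7)·R1: [0, 9/7, 2/7, 1]
R3 ← R3 − (12/7)·R1: [0, -75/7, 114/7, 15]
R4 ← R4 + (2/7)·R1: [0, -40/7, 51/7, 8]
R3 ← R3 + (25/3)·R2: [0, 0, 56/3, 70/3]
R4 ← R4 + (40/9)·R2: [0, 0, 77/9, 112/9]
R4 ← R4 − (11/24)·R3: [0, 0, 0, 7/4]
Echelon form has 4 nonzero rows, so rank(B) = 4.
Each nonzero row contributes one pivot column: 4 pivot columns.

4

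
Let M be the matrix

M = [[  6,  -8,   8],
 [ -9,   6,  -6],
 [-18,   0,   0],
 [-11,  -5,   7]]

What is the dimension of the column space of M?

3

Row reduce to echelon form.
R2 ← R2 + (3/2)·R1: [0, -6, 6]
R3 ← R3 + (3)·R1: [0, -24, 24]
R4 ← R4 + (11/6)·R1: [0, -59/3, 65/3]
R3 ← R3 − (4)·R2: [0, 0, 0]
R4 ← R4 − (59/18)·R2: [0, 0, 2]
Swap R3 ↔ R4
Echelon form has 3 nonzero rows, so rank(M) = 3.
The column space has dimension equal to the rank: 3.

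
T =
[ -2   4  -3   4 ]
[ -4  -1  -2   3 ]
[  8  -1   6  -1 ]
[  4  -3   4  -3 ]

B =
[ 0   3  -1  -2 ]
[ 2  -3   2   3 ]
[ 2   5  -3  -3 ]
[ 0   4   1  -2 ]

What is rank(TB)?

First compute TB:
[[  2, -17,  23,  17],
 [ -6,  -7,  11,   5],
 [ 10,  53, -29, -35],
 [  2,  29, -25, -23]]
Now row reduce the product.
R2 ← R2 + (3)·R1: [0, -58, 80, 56]
R3 ← R3 − (5)·R1: [0, 138, -144, -120]
R4 ← R4 − R1: [0, 46, -48, -40]
R3 ← R3 + (69/29)·R2: [0, 0, 1344/29, 384/29]
R4 ← R4 + (23/29)·R2: [0, 0, 448/29, 128/29]
R4 ← R4 − (1/3)·R3: [0, 0, 0, 0]
3 nonzero rows, so rank(TB) = 3.

3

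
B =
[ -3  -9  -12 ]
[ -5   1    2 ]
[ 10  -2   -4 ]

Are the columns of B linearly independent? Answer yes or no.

no

Row reduce B to echelon form.
R2 ← R2 − (5/3)·R1: [0, 16, 22]
R3 ← R3 + (10/3)·R1: [0, -32, -44]
R3 ← R3 + (2)·R2: [0, 0, 0]
2 pivots among 3 columns.
Only 2 < 3 pivot columns, so the columns are linearly dependent.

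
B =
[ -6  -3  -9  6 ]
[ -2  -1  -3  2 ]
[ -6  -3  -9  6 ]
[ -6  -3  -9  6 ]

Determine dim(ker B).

3

Row reduce to echelon form.
R2 ← R2 − (1/3)·R1: [0, 0, 0, 0]
R3 ← R3 − R1: [0, 0, 0, 0]
R4 ← R4 − R1: [0, 0, 0, 0]
1 nonzero row, so rank(B) = 1.
B has 4 columns; by rank–nullity, nullity = 4 − 1 = 3.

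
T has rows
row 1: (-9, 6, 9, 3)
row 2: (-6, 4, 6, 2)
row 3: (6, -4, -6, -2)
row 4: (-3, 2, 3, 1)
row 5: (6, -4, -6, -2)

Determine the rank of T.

Row reduce to echelon form.
R2 ← R2 − (2/3)·R1: [0, 0, 0, 0]
R3 ← R3 + (2/3)·R1: [0, 0, 0, 0]
R4 ← R4 − (1/3)·R1: [0, 0, 0, 0]
R5 ← R5 + (2/3)·R1: [0, 0, 0, 0]
Echelon form has 1 nonzero row, so rank(T) = 1.

1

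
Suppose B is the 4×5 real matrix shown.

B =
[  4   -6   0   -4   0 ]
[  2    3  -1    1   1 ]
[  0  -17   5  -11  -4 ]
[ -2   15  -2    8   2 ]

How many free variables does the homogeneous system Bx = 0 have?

2

Row reduce to echelon form.
R2 ← R2 − (1/2)·R1: [0, 6, -1, 3, 1]
R4 ← R4 + (1/2)·R1: [0, 12, -2, 6, 2]
R3 ← R3 + (17/6)·R2: [0, 0, 13/6, -5/2, -7/6]
R4 ← R4 − (2)·R2: [0, 0, 0, 0, 0]
3 nonzero rows, so rank(B) = 3.
B has 5 columns; by rank–nullity, nullity = 5 − 3 = 2.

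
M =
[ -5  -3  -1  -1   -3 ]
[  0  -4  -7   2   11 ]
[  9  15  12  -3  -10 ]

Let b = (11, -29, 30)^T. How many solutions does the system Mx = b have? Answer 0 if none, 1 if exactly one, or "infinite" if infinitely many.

infinite

Row reduce the augmented matrix [M | b].
R3 ← R3 + (9/5)·R1: [0, 48/5, 51/5, -24/5, -77/5, 249/5]
R3 ← R3 + (12/5)·R2: [0, 0, -33/5, 0, 11, -99/5]
The echelon form has 3 nonzero rows, and every pivot lies in the first 5 columns, so rank(M) = rank([M|b]) = 3.
The system is consistent.
rank = 3 < 5 unknowns, so there are infinitely many solutions.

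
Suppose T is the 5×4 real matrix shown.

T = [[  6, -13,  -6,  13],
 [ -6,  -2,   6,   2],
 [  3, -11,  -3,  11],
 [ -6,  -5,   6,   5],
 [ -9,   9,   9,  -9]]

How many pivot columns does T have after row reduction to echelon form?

2

Row reduce to echelon form.
R2 ← R2 + R1: [0, -15, 0, 15]
R3 ← R3 − (1/2)·R1: [0, -9/2, 0, 9/2]
R4 ← R4 + R1: [0, -18, 0, 18]
R5 ← R5 + (3/2)·R1: [0, -21/2, 0, 21/2]
R3 ← R3 − (3/10)·R2: [0, 0, 0, 0]
R4 ← R4 − (6/5)·R2: [0, 0, 0, 0]
R5 ← R5 − (7/10)·R2: [0, 0, 0, 0]
Echelon form has 2 nonzero rows, so rank(T) = 2.
Each nonzero row contributes one pivot column: 2 pivot columns.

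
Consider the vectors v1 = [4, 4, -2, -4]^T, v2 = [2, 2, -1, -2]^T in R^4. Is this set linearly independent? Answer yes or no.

no

Form the matrix with these vectors as rows and row reduce.
R2 ← R2 − (1/2)·R1: [0, 0, 0, 0]
1 nonzero row, so the 2 vectors span a space of dimension 1.
Since 1 < 2, the vectors are linearly dependent.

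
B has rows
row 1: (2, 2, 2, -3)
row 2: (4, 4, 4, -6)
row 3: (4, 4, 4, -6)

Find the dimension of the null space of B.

Row reduce to echelon form.
R2 ← R2 − (2)·R1: [0, 0, 0, 0]
R3 ← R3 − (2)·R1: [0, 0, 0, 0]
1 nonzero row, so rank(B) = 1.
B has 4 columns; by rank–nullity, nullity = 4 − 1 = 3.

3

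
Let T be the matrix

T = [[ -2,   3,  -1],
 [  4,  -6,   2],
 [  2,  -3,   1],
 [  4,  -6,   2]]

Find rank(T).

1

Row reduce to echelon form.
R2 ← R2 + (2)·R1: [0, 0, 0]
R3 ← R3 + R1: [0, 0, 0]
R4 ← R4 + (2)·R1: [0, 0, 0]
Echelon form has 1 nonzero row, so rank(T) = 1.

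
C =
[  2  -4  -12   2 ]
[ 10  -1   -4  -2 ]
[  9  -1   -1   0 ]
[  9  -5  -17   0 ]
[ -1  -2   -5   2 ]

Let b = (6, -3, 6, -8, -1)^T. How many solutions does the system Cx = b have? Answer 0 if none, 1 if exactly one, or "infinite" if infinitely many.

Row reduce the augmented matrix [C | b].
R2 ← R2 − (5)·R1: [0, 19, 56, -12, -33]
R3 ← R3 − (9/2)·R1: [0, 17, 53, -9, -21]
R4 ← R4 − (9/2)·R1: [0, 13, 37, -9, -35]
R5 ← R5 + (1/2)·R1: [0, -4, -11, 3, 2]
R3 ← R3 − (17/19)·R2: [0, 0, 55/19, 33/19, 162/19]
R4 ← R4 − (13/19)·R2: [0, 0, -25/19, -15/19, -236/19]
R5 ← R5 + (4/19)·R2: [0, 0, 15/19, 9/19, -94/19]
R4 ← R4 + (5/11)·R3: [0, 0, 0, 0, -94/11]
R5 ← R5 − (3/11)·R3: [0, 0, 0, 0, -80/11]
R5 ← R5 − (40/47)·R4: [0, 0, 0, 0, 0]
The echelon form has 4 nonzero rows; the last pivot sits in the augmented column, so rank(C) = 3 but rank([C|b]) = 4.
Since the ranks differ, the system is inconsistent.
It has no solutions.

0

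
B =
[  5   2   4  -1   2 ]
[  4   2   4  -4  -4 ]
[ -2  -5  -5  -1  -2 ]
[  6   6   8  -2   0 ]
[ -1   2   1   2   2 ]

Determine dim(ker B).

2

Row reduce to echelon form.
R2 ← R2 − (4/5)·R1: [0, 2/5, 4/5, -16/5, -28/5]
R3 ← R3 + (2/5)·R1: [0, -21/5, -17/5, -7/5, -6/5]
R4 ← R4 − (6/5)·R1: [0, 18/5, 16/5, -4/5, -12/5]
R5 ← R5 + (1/5)·R1: [0, 12/5, 9/5, 9/5, 12/5]
R3 ← R3 + (21/2)·R2: [0, 0, 5, -35, -60]
R4 ← R4 − (9)·R2: [0, 0, -4, 28, 48]
R5 ← R5 − (6)·R2: [0, 0, -3, 21, 36]
R4 ← R4 + (4/5)·R3: [0, 0, 0, 0, 0]
R5 ← R5 + (3/5)·R3: [0, 0, 0, 0, 0]
3 nonzero rows, so rank(B) = 3.
B has 5 columns; by rank–nullity, nullity = 5 − 3 = 2.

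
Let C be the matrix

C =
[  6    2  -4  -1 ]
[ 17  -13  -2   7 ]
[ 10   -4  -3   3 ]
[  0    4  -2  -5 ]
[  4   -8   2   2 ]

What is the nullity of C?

1

Row reduce to echelon form.
R2 ← R2 − (17/6)·R1: [0, -56/3, 28/3, 59/6]
R3 ← R3 − (5/3)·R1: [0, -22/3, 11/3, 14/3]
R5 ← R5 − (2/3)·R1: [0, -28/3, 14/3, 8/3]
R3 ← R3 − (11/28)·R2: [0, 0, 0, 45/56]
R4 ← R4 + (3/14)·R2: [0, 0, 0, -81/28]
R5 ← R5 − (1/2)·R2: [0, 0, 0, -9/4]
R4 ← R4 + (18/5)·R3: [0, 0, 0, 0]
R5 ← R5 + (14/5)·R3: [0, 0, 0, 0]
3 nonzero rows, so rank(C) = 3.
C has 4 columns; by rank–nullity, nullity = 4 − 3 = 1.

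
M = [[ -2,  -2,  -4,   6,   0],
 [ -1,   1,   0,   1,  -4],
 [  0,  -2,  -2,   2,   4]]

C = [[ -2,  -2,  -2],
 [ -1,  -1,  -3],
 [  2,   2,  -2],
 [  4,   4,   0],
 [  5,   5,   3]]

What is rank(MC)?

2

First compute MC:
[[ 22,  22,  18],
 [-15, -15, -13],
 [ 26,  26,  22]]
Now row reduce the product.
R2 ← R2 + (15/22)·R1: [0, 0, -8/11]
R3 ← R3 − (13/11)·R1: [0, 0, 8/11]
R3 ← R3 + R2: [0, 0, 0]
2 nonzero rows, so rank(MC) = 2.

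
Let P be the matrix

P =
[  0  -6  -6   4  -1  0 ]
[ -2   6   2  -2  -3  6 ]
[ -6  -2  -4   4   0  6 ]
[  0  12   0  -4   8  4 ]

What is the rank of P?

Row reduce to echelon form.
Swap R1 ↔ R2
R3 ← R3 − (3)·R1: [0, -20, -10, 10, 9, -12]
R3 ← R3 − (10/3)·R2: [0, 0, 10, -10/3, 37/3, -12]
R4 ← R4 + (2)·R2: [0, 0, -12, 4, 6, 4]
R4 ← R4 + (6/5)·R3: [0, 0, 0, 0, 104/5, -52/5]
Echelon form has 4 nonzero rows, so rank(P) = 4.

4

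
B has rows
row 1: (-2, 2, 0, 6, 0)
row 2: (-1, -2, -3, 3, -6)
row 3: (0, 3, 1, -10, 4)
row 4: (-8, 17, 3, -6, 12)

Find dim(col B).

Row reduce to echelon form.
R2 ← R2 − (1/2)·R1: [0, -3, -3, 0, -6]
R4 ← R4 − (4)·R1: [0, 9, 3, -30, 12]
R3 ← R3 + R2: [0, 0, -2, -10, -2]
R4 ← R4 + (3)·R2: [0, 0, -6, -30, -6]
R4 ← R4 − (3)·R3: [0, 0, 0, 0, 0]
Echelon form has 3 nonzero rows, so rank(B) = 3.
The column space has dimension equal to the rank: 3.

3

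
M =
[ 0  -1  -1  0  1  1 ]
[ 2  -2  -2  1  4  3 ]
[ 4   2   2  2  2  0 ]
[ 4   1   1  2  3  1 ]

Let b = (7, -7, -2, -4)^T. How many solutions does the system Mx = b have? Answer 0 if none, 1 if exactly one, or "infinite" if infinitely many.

0

Row reduce the augmented matrix [M | b].
Swap R1 ↔ R2
R3 ← R3 − (2)·R1: [0, 6, 6, 0, -6, -6, 12]
R4 ← R4 − (2)·R1: [0, 5, 5, 0, -5, -5, 10]
R3 ← R3 + (6)·R2: [0, 0, 0, 0, 0, 0, 54]
R4 ← R4 + (5)·R2: [0, 0, 0, 0, 0, 0, 45]
R4 ← R4 − (5/6)·R3: [0, 0, 0, 0, 0, 0, 0]
The echelon form has 3 nonzero rows; the last pivot sits in the augmented column, so rank(M) = 2 but rank([M|b]) = 3.
Since the ranks differ, the system is inconsistent.
It has no solutions.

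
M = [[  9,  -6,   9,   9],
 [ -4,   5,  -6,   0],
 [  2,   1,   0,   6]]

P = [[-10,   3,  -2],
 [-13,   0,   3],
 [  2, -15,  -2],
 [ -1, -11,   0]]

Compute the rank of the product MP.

2

First compute MP:
[[ -3, -207, -54],
 [-37,  78,  35],
 [-39, -60,  -1]]
Now row reduce the product.
R2 ← R2 − (37/3)·R1: [0, 2631, 701]
R3 ← R3 − (13)·R1: [0, 2631, 701]
R3 ← R3 − R2: [0, 0, 0]
2 nonzero rows, so rank(MP) = 2.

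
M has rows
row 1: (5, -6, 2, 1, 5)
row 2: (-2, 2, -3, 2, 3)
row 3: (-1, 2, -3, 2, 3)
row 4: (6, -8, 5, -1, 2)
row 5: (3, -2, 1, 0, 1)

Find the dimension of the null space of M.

2

Row reduce to echelon form.
R2 ← R2 + (2/5)·R1: [0, -2/5, -11/5, 12/5, 5]
R3 ← R3 + (1/5)·R1: [0, 4/5, -13/5, 11/5, 4]
R4 ← R4 − (6/5)·R1: [0, -4/5, 13/5, -11/5, -4]
R5 ← R5 − (3/5)·R1: [0, 8/5, -1/5, -3/5, -2]
R3 ← R3 + (2)·R2: [0, 0, -7, 7, 14]
R4 ← R4 − (2)·R2: [0, 0, 7, -7, -14]
R5 ← R5 + (4)·R2: [0, 0, -9, 9, 18]
R4 ← R4 + R3: [0, 0, 0, 0, 0]
R5 ← R5 − (9/7)·R3: [0, 0, 0, 0, 0]
3 nonzero rows, so rank(M) = 3.
M has 5 columns; by rank–nullity, nullity = 5 − 3 = 2.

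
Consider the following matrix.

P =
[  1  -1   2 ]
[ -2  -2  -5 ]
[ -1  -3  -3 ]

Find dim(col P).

Row reduce to echelon form.
R2 ← R2 + (2)·R1: [0, -4, -1]
R3 ← R3 + R1: [0, -4, -1]
R3 ← R3 − R2: [0, 0, 0]
Echelon form has 2 nonzero rows, so rank(P) = 2.
The column space has dimension equal to the rank: 2.

2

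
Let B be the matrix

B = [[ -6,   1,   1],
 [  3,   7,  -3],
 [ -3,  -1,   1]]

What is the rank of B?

Row reduce to echelon form.
R2 ← R2 + (1/2)·R1: [0, 15/2, -5/2]
R3 ← R3 − (1/2)·R1: [0, -3/2, 1/2]
R3 ← R3 + (1/5)·R2: [0, 0, 0]
Echelon form has 2 nonzero rows, so rank(B) = 2.

2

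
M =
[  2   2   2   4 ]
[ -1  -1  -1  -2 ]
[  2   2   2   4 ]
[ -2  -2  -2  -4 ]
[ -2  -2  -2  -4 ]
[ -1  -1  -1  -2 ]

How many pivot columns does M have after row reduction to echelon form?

1

Row reduce to echelon form.
R2 ← R2 + (1/2)·R1: [0, 0, 0, 0]
R3 ← R3 − R1: [0, 0, 0, 0]
R4 ← R4 + R1: [0, 0, 0, 0]
R5 ← R5 + R1: [0, 0, 0, 0]
R6 ← R6 + (1/2)·R1: [0, 0, 0, 0]
Echelon form has 1 nonzero row, so rank(M) = 1.
Each nonzero row contributes one pivot column: 1 pivot columns.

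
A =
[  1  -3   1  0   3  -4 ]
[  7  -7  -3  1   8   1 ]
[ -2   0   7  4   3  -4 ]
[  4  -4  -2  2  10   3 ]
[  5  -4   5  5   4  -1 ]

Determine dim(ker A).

1

Row reduce to echelon form.
R2 ← R2 − (7)·R1: [0, 14, -10, 1, -13, 29]
R3 ← R3 + (2)·R1: [0, -6, 9, 4, 9, -12]
R4 ← R4 − (4)·R1: [0, 8, -6, 2, -2, 19]
R5 ← R5 − (5)·R1: [0, 11, 0, 5, -11, 19]
R3 ← R3 + (3/7)·R2: [0, 0, 33/7, 31/7, 24/7, 3/7]
R4 ← R4 − (4/7)·R2: [0, 0, -2/7, 10/7, 38/7, 17/7]
R5 ← R5 − (11/14)·R2: [0, 0, 55/7, 59/14, -11/14, -53/14]
R4 ← R4 + (2/33)·R3: [0, 0, 0, 56/33, 62/11, 27/11]
R5 ← R5 − (5/3)·R3: [0, 0, 0, -19/6, -13/2, -9/2]
R5 ← R5 + (209/112)·R4: [0, 0, 0, 0, 225/56, 9/112]
5 nonzero rows, so rank(A) = 5.
A has 6 columns; by rank–nullity, nullity = 6 − 5 = 1.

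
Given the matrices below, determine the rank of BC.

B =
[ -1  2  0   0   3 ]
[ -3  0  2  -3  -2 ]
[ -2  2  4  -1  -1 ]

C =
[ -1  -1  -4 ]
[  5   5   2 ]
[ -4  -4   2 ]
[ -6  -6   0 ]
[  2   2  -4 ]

First compute BC:
[[ 17,  17,  -4],
 [  9,   9,  24],
 [  0,   0,  24]]
Now row reduce the product.
R2 ← R2 − (9/17)·R1: [0, 0, 444/17]
R3 ← R3 − (34/37)·R2: [0, 0, 0]
2 nonzero rows, so rank(BC) = 2.

2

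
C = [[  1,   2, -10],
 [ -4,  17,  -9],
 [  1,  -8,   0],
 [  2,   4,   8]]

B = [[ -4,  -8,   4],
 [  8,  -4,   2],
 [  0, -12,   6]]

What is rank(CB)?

First compute CB:
[[ 12, 104, -52],
 [152,  72, -36],
 [-68,  24, -12],
 [ 24, -128,  64]]
Now row reduce the product.
R2 ← R2 − (38/3)·R1: [0, -3736/3, 1868/3]
R3 ← R3 + (17/3)·R1: [0, 1840/3, -920/3]
R4 ← R4 − (2)·R1: [0, -336, 168]
R3 ← R3 + (230/467)·R2: [0, 0, 0]
R4 ← R4 − (126/467)·R2: [0, 0, 0]
2 nonzero rows, so rank(CB) = 2.

2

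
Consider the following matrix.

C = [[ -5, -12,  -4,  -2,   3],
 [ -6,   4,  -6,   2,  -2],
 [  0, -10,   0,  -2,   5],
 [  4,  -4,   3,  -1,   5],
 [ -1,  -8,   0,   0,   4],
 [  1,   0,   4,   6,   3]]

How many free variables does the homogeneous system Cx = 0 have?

1

Row reduce to echelon form.
R2 ← R2 − (6/5)·R1: [0, 92/5, -6/5, 22/5, -28/5]
R4 ← R4 + (4/5)·R1: [0, -68/5, -1/5, -13/5, 37/5]
R5 ← R5 − (1/5)·R1: [0, -28/5, 4/5, 2/5, 17/5]
R6 ← R6 + (1/5)·R1: [0, -12/5, 16/5, 28/5, 18/5]
R3 ← R3 + (25/46)·R2: [0, 0, -15/23, 9/23, 45/23]
R4 ← R4 + (17/23)·R2: [0, 0, -25/23, 15/23, 75/23]
R5 ← R5 + (7/23)·R2: [0, 0, 10/23, 40/23, 39/23]
R6 ← R6 + (3/23)·R2: [0, 0, 70/23, 142/23, 66/23]
R4 ← R4 − (5/3)·R3: [0, 0, 0, 0, 0]
R5 ← R5 + (2/3)·R3: [0, 0, 0, 2, 3]
R6 ← R6 + (14/3)·R3: [0, 0, 0, 8, 12]
Swap R4 ↔ R5
R6 ← R6 − (4)·R4: [0, 0, 0, 0, 0]
4 nonzero rows, so rank(C) = 4.
C has 5 columns; by rank–nullity, nullity = 5 − 4 = 1.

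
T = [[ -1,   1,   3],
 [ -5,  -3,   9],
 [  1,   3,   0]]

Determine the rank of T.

Row reduce to echelon form.
R2 ← R2 − (5)·R1: [0, -8, -6]
R3 ← R3 + R1: [0, 4, 3]
R3 ← R3 + (1/2)·R2: [0, 0, 0]
Echelon form has 2 nonzero rows, so rank(T) = 2.

2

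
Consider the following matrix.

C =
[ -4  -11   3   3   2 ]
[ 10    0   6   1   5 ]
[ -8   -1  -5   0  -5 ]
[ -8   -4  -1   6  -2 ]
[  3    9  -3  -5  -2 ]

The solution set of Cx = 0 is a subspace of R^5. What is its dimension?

0

Row reduce to echelon form.
R2 ← R2 + (5/2)·R1: [0, -55/2, 27/2, 17/2, 10]
R3 ← R3 − (2)·R1: [0, 21, -11, -6, -9]
R4 ← R4 − (2)·R1: [0, 18, -7, 0, -6]
R5 ← R5 + (3/4)·R1: [0, 3/4, -3/4, -11/4, -1/2]
R3 ← R3 + (42/55)·R2: [0, 0, -38/55, 27/55, -15/11]
R4 ← R4 + (36/55)·R2: [0, 0, 101/55, 306/55, 6/11]
R5 ← R5 + (3/110)·R2: [0, 0, -21/55, -277/110, -5/22]
R4 ← R4 + (101/38)·R3: [0, 0, 0, 261/38, -117/38]
R5 ← R5 − (21/38)·R3: [0, 0, 0, -53/19, 10/19]
R5 ← R5 + (106/261)·R4: [0, 0, 0, 0, -21/29]
5 nonzero rows, so rank(C) = 5.
C has 5 columns; by rank–nullity, nullity = 5 − 5 = 0.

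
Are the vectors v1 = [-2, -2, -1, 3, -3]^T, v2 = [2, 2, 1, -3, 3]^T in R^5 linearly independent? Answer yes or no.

Form the matrix with these vectors as rows and row reduce.
R2 ← R2 + R1: [0, 0, 0, 0, 0]
1 nonzero row, so the 2 vectors span a space of dimension 1.
Since 1 < 2, the vectors are linearly dependent.

no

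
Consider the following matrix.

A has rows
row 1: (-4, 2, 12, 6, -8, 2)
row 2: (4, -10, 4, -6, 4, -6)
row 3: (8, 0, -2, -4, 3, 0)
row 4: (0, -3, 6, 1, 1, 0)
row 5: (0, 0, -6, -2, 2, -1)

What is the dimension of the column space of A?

4

Row reduce to echelon form.
R2 ← R2 + R1: [0, -8, 16, 0, -4, -4]
R3 ← R3 + (2)·R1: [0, 4, 22, 8, -13, 4]
R3 ← R3 + (1/2)·R2: [0, 0, 30, 8, -15, 2]
R4 ← R4 − (3/8)·R2: [0, 0, 0, 1, 5/2, 3/2]
R5 ← R5 + (1/5)·R3: [0, 0, 0, -2/5, -1, -3/5]
R5 ← R5 + (2/5)·R4: [0, 0, 0, 0, 0, 0]
Echelon form has 4 nonzero rows, so rank(A) = 4.
The column space has dimension equal to the rank: 4.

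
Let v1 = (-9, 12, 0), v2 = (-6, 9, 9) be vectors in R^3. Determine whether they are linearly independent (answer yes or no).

Form the matrix with these vectors as rows and row reduce.
R2 ← R2 − (2/3)·R1: [0, 1, 9]
2 nonzero rows, so the 2 vectors span a space of dimension 2.
Since 2 = 2, the vectors are linearly independent.

yes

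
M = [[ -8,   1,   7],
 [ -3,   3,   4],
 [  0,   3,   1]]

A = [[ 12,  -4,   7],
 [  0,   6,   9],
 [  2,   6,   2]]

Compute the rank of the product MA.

First compute MA:
[[-82,  80, -33],
 [-28,  54,  14],
 [  2,  24,  29]]
Now row reduce the product.
R2 ← R2 − (14/41)·R1: [0, 1094/41, 1036/41]
R3 ← R3 + (1/41)·R1: [0, 1064/41, 1156/41]
R3 ← R3 − (532/547)·R2: [0, 0, 1980/547]
3 nonzero rows, so rank(MA) = 3.

3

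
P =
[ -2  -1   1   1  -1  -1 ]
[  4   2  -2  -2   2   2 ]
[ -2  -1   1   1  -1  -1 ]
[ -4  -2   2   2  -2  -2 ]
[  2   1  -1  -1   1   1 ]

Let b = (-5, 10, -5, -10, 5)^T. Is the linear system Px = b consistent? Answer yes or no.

Row reduce the augmented matrix [P | b].
R2 ← R2 + (2)·R1: [0, 0, 0, 0, 0, 0, 0]
R3 ← R3 − R1: [0, 0, 0, 0, 0, 0, 0]
R4 ← R4 − (2)·R1: [0, 0, 0, 0, 0, 0, 0]
R5 ← R5 + R1: [0, 0, 0, 0, 0, 0, 0]
The echelon form has 1 nonzero rows, and every pivot lies in the first 6 columns, so rank(P) = rank([P|b]) = 1.
The system is consistent.

yes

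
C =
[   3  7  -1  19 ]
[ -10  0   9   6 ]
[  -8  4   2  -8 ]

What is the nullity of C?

1

Row reduce to echelon form.
R2 ← R2 + (10/3)·R1: [0, 70/3, 17/3, 208/3]
R3 ← R3 + (8/3)·R1: [0, 68/3, -2/3, 128/3]
R3 ← R3 − (34/35)·R2: [0, 0, -216/35, -864/35]
3 nonzero rows, so rank(C) = 3.
C has 4 columns; by rank–nullity, nullity = 4 − 3 = 1.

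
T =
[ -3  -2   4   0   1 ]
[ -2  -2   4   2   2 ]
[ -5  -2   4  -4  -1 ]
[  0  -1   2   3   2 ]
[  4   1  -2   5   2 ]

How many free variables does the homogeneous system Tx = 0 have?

Row reduce to echelon form.
R2 ← R2 − (2/3)·R1: [0, -2/3, 4/3, 2, 4/3]
R3 ← R3 − (5/3)·R1: [0, 4/3, -8/3, -4, -8/3]
R5 ← R5 + (4/3)·R1: [0, -5/3, 10/3, 5, 10/3]
R3 ← R3 + (2)·R2: [0, 0, 0, 0, 0]
R4 ← R4 − (3/2)·R2: [0, 0, 0, 0, 0]
R5 ← R5 − (5/2)·R2: [0, 0, 0, 0, 0]
2 nonzero rows, so rank(T) = 2.
T has 5 columns; by rank–nullity, nullity = 5 − 2 = 3.

3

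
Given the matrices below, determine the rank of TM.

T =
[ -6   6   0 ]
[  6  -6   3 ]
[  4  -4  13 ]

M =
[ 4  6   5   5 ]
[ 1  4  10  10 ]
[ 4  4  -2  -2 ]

First compute TM:
[[-18, -12,  30,  30],
 [ 30,  24, -36, -36],
 [ 64,  60, -46, -46]]
Now row reduce the product.
R2 ← R2 + (5/3)·R1: [0, 4, 14, 14]
R3 ← R3 + (32/9)·R1: [0, 52/3, 182/3, 182/3]
R3 ← R3 − (13/3)·R2: [0, 0, 0, 0]
2 nonzero rows, so rank(TM) = 2.

2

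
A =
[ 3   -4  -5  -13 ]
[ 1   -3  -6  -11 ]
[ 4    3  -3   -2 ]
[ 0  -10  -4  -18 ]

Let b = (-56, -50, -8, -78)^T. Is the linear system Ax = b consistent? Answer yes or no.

Row reduce the augmented matrix [A | b].
R2 ← R2 − (1/3)·R1: [0, -5/3, -13/3, -20/3, -94/3]
R3 ← R3 − (4/3)·R1: [0, 25/3, 11/3, 46/3, 200/3]
R3 ← R3 + (5)·R2: [0, 0, -18, -18, -90]
R4 ← R4 − (6)·R2: [0, 0, 22, 22, 110]
R4 ← R4 + (11/9)·R3: [0, 0, 0, 0, 0]
The echelon form has 3 nonzero rows, and every pivot lies in the first 4 columns, so rank(A) = rank([A|b]) = 3.
The system is consistent.

yes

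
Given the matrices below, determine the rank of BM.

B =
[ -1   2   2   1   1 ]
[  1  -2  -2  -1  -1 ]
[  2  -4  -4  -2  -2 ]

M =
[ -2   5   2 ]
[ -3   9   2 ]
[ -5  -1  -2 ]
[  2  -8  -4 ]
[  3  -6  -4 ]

1

First compute BM:
[[ -9,  -3, -10],
 [  9,   3,  10],
 [ 18,   6,  20]]
Now row reduce the product.
R2 ← R2 + R1: [0, 0, 0]
R3 ← R3 + (2)·R1: [0, 0, 0]
1 nonzero row, so rank(BM) = 1.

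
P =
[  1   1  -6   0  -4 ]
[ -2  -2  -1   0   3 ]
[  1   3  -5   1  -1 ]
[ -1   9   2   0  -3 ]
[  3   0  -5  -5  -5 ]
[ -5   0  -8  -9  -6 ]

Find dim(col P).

Row reduce to echelon form.
R2 ← R2 + (2)·R1: [0, 0, -13, 0, -5]
R3 ← R3 − R1: [0, 2, 1, 1, 3]
R4 ← R4 + R1: [0, 10, -4, 0, -7]
R5 ← R5 − (3)·R1: [0, -3, 13, -5, 7]
R6 ← R6 + (5)·R1: [0, 5, -38, -9, -26]
Swap R2 ↔ R3
R4 ← R4 − (5)·R2: [0, 0, -9, -5, -22]
R5 ← R5 + (3/2)·R2: [0, 0, 29/2, -7/2, 23/2]
R6 ← R6 − (5/2)·R2: [0, 0, -81/2, -23/2, -67/2]
R4 ← R4 − (9/13)·R3: [0, 0, 0, -5, -241/13]
R5 ← R5 + (29/26)·R3: [0, 0, 0, -7/2, 77/13]
R6 ← R6 − (81/26)·R3: [0, 0, 0, -23/2, -233/13]
R5 ← R5 − (7/10)·R4: [0, 0, 0, 0, 189/10]
R6 ← R6 − (23/10)·R4: [0, 0, 0, 0, 3213/130]
R6 ← R6 − (17/13)·R5: [0, 0, 0, 0, 0]
Echelon form has 5 nonzero rows, so rank(P) = 5.
The column space has dimension equal to the rank: 5.

5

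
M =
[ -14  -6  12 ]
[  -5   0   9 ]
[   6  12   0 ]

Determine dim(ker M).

Row reduce to echelon form.
R2 ← R2 − (5/14)·R1: [0, 15/7, 33/7]
R3 ← R3 + (3/7)·R1: [0, 66/7, 36/7]
R3 ← R3 − (22/5)·R2: [0, 0, -78/5]
3 nonzero rows, so rank(M) = 3.
M has 3 columns; by rank–nullity, nullity = 3 − 3 = 0.

0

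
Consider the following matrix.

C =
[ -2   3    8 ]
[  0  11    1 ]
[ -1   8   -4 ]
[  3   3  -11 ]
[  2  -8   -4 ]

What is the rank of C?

Row reduce to echelon form.
R3 ← R3 − (1/2)·R1: [0, 13/2, -8]
R4 ← R4 + (3/2)·R1: [0, 15/2, 1]
R5 ← R5 + R1: [0, -5, 4]
R3 ← R3 − (13/22)·R2: [0, 0, -189/22]
R4 ← R4 − (15/22)·R2: [0, 0, 7/22]
R5 ← R5 + (5/11)·R2: [0, 0, 49/11]
R4 ← R4 + (1/27)·R3: [0, 0, 0]
R5 ← R5 + (14/27)·R3: [0, 0, 0]
Echelon form has 3 nonzero rows, so rank(C) = 3.

3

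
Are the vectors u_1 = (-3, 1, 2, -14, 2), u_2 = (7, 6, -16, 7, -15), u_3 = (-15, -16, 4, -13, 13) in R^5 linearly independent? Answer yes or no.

Form the matrix with these vectors as rows and row reduce.
R2 ← R2 + (7/3)·R1: [0, 25/3, -34/3, -77/3, -31/3]
R3 ← R3 − (5)·R1: [0, -21, -6, 57, 3]
R3 ← R3 + (63/25)·R2: [0, 0, -864/25, -192/25, -576/25]
3 nonzero rows, so the 3 vectors span a space of dimension 3.
Since 3 = 3, the vectors are linearly independent.

yes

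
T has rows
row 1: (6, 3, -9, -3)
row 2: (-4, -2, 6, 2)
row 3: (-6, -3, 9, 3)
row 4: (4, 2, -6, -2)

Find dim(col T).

Row reduce to echelon form.
R2 ← R2 + (2/3)·R1: [0, 0, 0, 0]
R3 ← R3 + R1: [0, 0, 0, 0]
R4 ← R4 − (2/3)·R1: [0, 0, 0, 0]
Echelon form has 1 nonzero row, so rank(T) = 1.
The column space has dimension equal to the rank: 1.

1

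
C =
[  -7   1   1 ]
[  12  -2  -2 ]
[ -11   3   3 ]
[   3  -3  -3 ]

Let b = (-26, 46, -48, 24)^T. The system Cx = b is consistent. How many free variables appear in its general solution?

1

Row reduce the augmented matrix [C | b].
R2 ← R2 + (12/7)·R1: [0, -2/7, -2/7, 10/7]
R3 ← R3 − (11/7)·R1: [0, 10/7, 10/7, -50/7]
R4 ← R4 + (3/7)·R1: [0, -18/7, -18/7, 90/7]
R3 ← R3 + (5)·R2: [0, 0, 0, 0]
R4 ← R4 − (9)·R2: [0, 0, 0, 0]
The echelon form has 2 nonzero rows, and every pivot lies in the first 3 columns, so rank(C) = rank([C|b]) = 2.
The system is consistent.
Free variables = (unknowns) − (rank) = 3 − 2 = 1.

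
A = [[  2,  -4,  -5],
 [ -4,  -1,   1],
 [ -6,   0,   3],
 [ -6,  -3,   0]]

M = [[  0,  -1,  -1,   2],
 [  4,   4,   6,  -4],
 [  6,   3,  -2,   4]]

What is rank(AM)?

2

First compute AM:
[[-46, -33, -16,   0],
 [  2,   3,  -4,   0],
 [ 18,  15,   0,   0],
 [-12,  -6, -12,   0]]
Now row reduce the product.
R2 ← R2 + (1/23)·R1: [0, 36/23, -108/23, 0]
R3 ← R3 + (9/23)·R1: [0, 48/23, -144/23, 0]
R4 ← R4 − (6/23)·R1: [0, 60/23, -180/23, 0]
R3 ← R3 − (4/3)·R2: [0, 0, 0, 0]
R4 ← R4 − (5/3)·R2: [0, 0, 0, 0]
2 nonzero rows, so rank(AM) = 2.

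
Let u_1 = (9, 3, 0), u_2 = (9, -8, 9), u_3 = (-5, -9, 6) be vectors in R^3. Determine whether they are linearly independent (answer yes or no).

no

Form the matrix with these vectors as rows and row reduce.
R2 ← R2 − R1: [0, -11, 9]
R3 ← R3 + (5/9)·R1: [0, -22/3, 6]
R3 ← R3 − (2/3)·R2: [0, 0, 0]
2 nonzero rows, so the 3 vectors span a space of dimension 2.
Since 2 < 3, the vectors are linearly dependent.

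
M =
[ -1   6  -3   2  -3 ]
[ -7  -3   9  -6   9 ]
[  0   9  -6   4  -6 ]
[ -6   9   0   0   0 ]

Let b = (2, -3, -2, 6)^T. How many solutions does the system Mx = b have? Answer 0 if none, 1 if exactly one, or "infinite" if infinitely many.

Row reduce the augmented matrix [M | b].
R2 ← R2 − (7)·R1: [0, -45, 30, -20, 30, -17]
R4 ← R4 − (6)·R1: [0, -27, 18, -12, 18, -6]
R3 ← R3 + (1/5)·R2: [0, 0, 0, 0, 0, -27/5]
R4 ← R4 − (3/5)·R2: [0, 0, 0, 0, 0, 21/5]
R4 ← R4 + (7/9)·R3: [0, 0, 0, 0, 0, 0]
The echelon form has 3 nonzero rows; the last pivot sits in the augmented column, so rank(M) = 2 but rank([M|b]) = 3.
Since the ranks differ, the system is inconsistent.
It has no solutions.

0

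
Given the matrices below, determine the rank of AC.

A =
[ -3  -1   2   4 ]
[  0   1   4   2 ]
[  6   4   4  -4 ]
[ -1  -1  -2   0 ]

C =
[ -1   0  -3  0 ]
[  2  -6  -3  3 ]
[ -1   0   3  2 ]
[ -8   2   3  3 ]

2

First compute AC:
[[-33,  14,  30,  13],
 [-18,  -2,  15,  17],
 [ 30, -32, -30,   8],
 [  1,   6,   0,  -7]]
Now row reduce the product.
R2 ← R2 − (6/11)·R1: [0, -106/11, -15/11, 109/11]
R3 ← R3 + (10/11)·R1: [0, -212/11, -30/11, 218/11]
R4 ← R4 + (1/33)·R1: [0, 212/33, 10/11, -218/33]
R3 ← R3 − (2)·R2: [0, 0, 0, 0]
R4 ← R4 + (2/3)·R2: [0, 0, 0, 0]
2 nonzero rows, so rank(AC) = 2.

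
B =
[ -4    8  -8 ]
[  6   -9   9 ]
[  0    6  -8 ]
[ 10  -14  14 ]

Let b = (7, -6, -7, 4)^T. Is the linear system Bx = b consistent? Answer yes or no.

Row reduce the augmented matrix [B | b].
R2 ← R2 + (3/2)·R1: [0, 3, -3, 9/2]
R4 ← R4 + (5/2)·R1: [0, 6, -6, 43/2]
R3 ← R3 − (2)·R2: [0, 0, -2, -16]
R4 ← R4 − (2)·R2: [0, 0, 0, 25/2]
The echelon form has 4 nonzero rows; the last pivot sits in the augmented column, so rank(B) = 3 but rank([B|b]) = 4.
Since the ranks differ, the system is inconsistent.

no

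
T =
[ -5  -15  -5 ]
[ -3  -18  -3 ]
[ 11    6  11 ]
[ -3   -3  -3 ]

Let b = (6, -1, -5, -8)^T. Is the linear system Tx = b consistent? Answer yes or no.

Row reduce the augmented matrix [T | b].
R2 ← R2 − (3/5)·R1: [0, -9, 0, -23/5]
R3 ← R3 + (11/5)·R1: [0, -27, 0, 41/5]
R4 ← R4 − (3/5)·R1: [0, 6, 0, -58/5]
R3 ← R3 − (3)·R2: [0, 0, 0, 22]
R4 ← R4 + (2/3)·R2: [0, 0, 0, -44/3]
R4 ← R4 + (2/3)·R3: [0, 0, 0, 0]
The echelon form has 3 nonzero rows; the last pivot sits in the augmented column, so rank(T) = 2 but rank([T|b]) = 3.
Since the ranks differ, the system is inconsistent.

no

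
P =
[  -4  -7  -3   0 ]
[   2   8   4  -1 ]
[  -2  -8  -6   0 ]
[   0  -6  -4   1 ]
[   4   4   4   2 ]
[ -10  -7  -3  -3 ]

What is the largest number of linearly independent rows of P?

3

Row reduce to echelon form.
R2 ← R2 + (1/2)·R1: [0, 9/2, 5/2, -1]
R3 ← R3 − (1/2)·R1: [0, -9/2, -9/2, 0]
R5 ← R5 + R1: [0, -3, 1, 2]
R6 ← R6 − (5/2)·R1: [0, 21/2, 9/2, -3]
R3 ← R3 + R2: [0, 0, -2, -1]
R4 ← R4 + (4/3)·R2: [0, 0, -2/3, -1/3]
R5 ← R5 + (2/3)·R2: [0, 0, 8/3, 4/3]
R6 ← R6 − (7/3)·R2: [0, 0, -4/3, -2/3]
R4 ← R4 − (1/3)·R3: [0, 0, 0, 0]
R5 ← R5 + (4/3)·R3: [0, 0, 0, 0]
R6 ← R6 − (2/3)·R3: [0, 0, 0, 0]
Echelon form has 3 nonzero rows, so rank(P) = 3.
The rank gives the maximum number of linearly independent rows: 3.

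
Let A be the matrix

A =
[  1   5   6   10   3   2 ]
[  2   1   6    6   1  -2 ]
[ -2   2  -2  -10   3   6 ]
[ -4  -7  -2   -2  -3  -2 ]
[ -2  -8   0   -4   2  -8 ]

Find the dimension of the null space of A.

Row reduce to echelon form.
R2 ← R2 − (2)·R1: [0, -9, -6, -14, -5, -6]
R3 ← R3 + (2)·R1: [0, 12, 10, 10, 9, 10]
R4 ← R4 + (4)·R1: [0, 13, 22, 38, 9, 6]
R5 ← R5 + (2)·R1: [0, 2, 12, 16, 8, -4]
R3 ← R3 + (4/3)·R2: [0, 0, 2, -26/3, 7/3, 2]
R4 ← R4 + (13/9)·R2: [0, 0, 40/3, 160/9, 16/9, -8/3]
R5 ← R5 + (2/9)·R2: [0, 0, 32/3, 116/9, 62/9, -16/3]
R4 ← R4 − (20/3)·R3: [0, 0, 0, 680/9, -124/9, -16]
R5 ← R5 − (16/3)·R3: [0, 0, 0, 532/9, -50/9, -16]
R5 ← R5 − (133/170)·R4: [0, 0, 0, 0, 444/85, -296/85]
5 nonzero rows, so rank(A) = 5.
A has 6 columns; by rank–nullity, nullity = 6 − 5 = 1.

1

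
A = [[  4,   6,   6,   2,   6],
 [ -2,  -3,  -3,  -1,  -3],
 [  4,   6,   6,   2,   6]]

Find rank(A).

Row reduce to echelon form.
R2 ← R2 + (1/2)·R1: [0, 0, 0, 0, 0]
R3 ← R3 − R1: [0, 0, 0, 0, 0]
Echelon form has 1 nonzero row, so rank(A) = 1.

1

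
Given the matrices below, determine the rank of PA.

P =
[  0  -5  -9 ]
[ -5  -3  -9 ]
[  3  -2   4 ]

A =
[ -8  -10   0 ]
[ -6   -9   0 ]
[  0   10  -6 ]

First compute PA:
[[ 30, -45,  54],
 [ 58, -13,  54],
 [-12,  28, -24]]
Now row reduce the product.
R2 ← R2 − (29/15)·R1: [0, 74, -252/5]
R3 ← R3 + (2/5)·R1: [0, 10, -12/5]
R3 ← R3 − (5/37)·R2: [0, 0, 816/185]
3 nonzero rows, so rank(PA) = 3.

3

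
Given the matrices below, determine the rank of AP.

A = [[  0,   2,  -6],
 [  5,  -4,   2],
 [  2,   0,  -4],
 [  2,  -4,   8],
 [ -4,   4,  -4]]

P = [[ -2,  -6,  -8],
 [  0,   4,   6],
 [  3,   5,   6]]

First compute AP:
[[-18, -22, -24],
 [ -4, -36, -52],
 [-16, -32, -40],
 [ 20,  12,   8],
 [ -4,  20,  32]]
Now row reduce the product.
R2 ← R2 − (2/9)·R1: [0, -280/9, -140/3]
R3 ← R3 − (8/9)·R1: [0, -112/9, -56/3]
R4 ← R4 + (10/9)·R1: [0, -112/9, -56/3]
R5 ← R5 − (2/9)·R1: [0, 224/9, 112/3]
R3 ← R3 − (2/5)·R2: [0, 0, 0]
R4 ← R4 − (2/5)·R2: [0, 0, 0]
R5 ← R5 + (4/5)·R2: [0, 0, 0]
2 nonzero rows, so rank(AP) = 2.

2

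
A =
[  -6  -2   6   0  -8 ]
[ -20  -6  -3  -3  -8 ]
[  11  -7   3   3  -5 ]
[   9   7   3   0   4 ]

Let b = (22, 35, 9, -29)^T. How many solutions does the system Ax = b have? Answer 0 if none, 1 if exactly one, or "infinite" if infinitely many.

infinite

Row reduce the augmented matrix [A | b].
R2 ← R2 − (10/3)·R1: [0, 2/3, -23, -3, 56/3, -115/3]
R3 ← R3 + (11/6)·R1: [0, -32/3, 14, 3, -59/3, 148/3]
R4 ← R4 + (3/2)·R1: [0, 4, 12, 0, -8, 4]
R3 ← R3 + (16)·R2: [0, 0, -354, -45, 279, -564]
R4 ← R4 − (6)·R2: [0, 0, 150, 18, -120, 234]
R4 ← R4 + (25/59)·R3: [0, 0, 0, -63/59, -105/59, -294/59]
The echelon form has 4 nonzero rows, and every pivot lies in the first 5 columns, so rank(A) = rank([A|b]) = 4.
The system is consistent.
rank = 4 < 5 unknowns, so there are infinitely many solutions.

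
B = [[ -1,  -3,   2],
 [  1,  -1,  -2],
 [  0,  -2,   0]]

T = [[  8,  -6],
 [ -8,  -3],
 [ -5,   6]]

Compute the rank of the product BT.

2

First compute BT:
[[  6,  27],
 [ 26, -15],
 [ 16,   6]]
Now row reduce the product.
R2 ← R2 − (13/3)·R1: [0, -132]
R3 ← R3 − (8/3)·R1: [0, -66]
R3 ← R3 − (1/2)·R2: [0, 0]
2 nonzero rows, so rank(BT) = 2.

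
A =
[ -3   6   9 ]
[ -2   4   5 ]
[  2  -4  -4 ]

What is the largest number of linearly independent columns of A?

2

Row reduce to echelon form.
R2 ← R2 − (2/3)·R1: [0, 0, -1]
R3 ← R3 + (2/3)·R1: [0, 0, 2]
R3 ← R3 + (2)·R2: [0, 0, 0]
Echelon form has 2 nonzero rows, so rank(A) = 2.
The rank gives the maximum number of linearly independent columns: 2.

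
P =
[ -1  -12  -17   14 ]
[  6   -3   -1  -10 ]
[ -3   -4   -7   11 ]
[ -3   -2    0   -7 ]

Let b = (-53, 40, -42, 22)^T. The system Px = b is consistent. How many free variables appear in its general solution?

Row reduce the augmented matrix [P | b].
R2 ← R2 + (6)·R1: [0, -75, -103, 74, -278]
R3 ← R3 − (3)·R1: [0, 32, 44, -31, 117]
R4 ← R4 − (3)·R1: [0, 34, 51, -49, 181]
R3 ← R3 + (32/75)·R2: [0, 0, 4/75, 43/75, -121/75]
R4 ← R4 + (34/75)·R2: [0, 0, 323/75, -1159/75, 4123/75]
R4 ← R4 − (323/4)·R3: [0, 0, 0, -247/4, 741/4]
The echelon form has 4 nonzero rows, and every pivot lies in the first 4 columns, so rank(P) = rank([P|b]) = 4.
The system is consistent.
Free variables = (unknowns) − (rank) = 4 − 4 = 0.

0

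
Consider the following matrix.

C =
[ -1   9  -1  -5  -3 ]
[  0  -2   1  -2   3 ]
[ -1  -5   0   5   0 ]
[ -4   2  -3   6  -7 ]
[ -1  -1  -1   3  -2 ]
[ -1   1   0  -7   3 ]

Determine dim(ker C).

Row reduce to echelon form.
R3 ← R3 − R1: [0, -14, 1, 10, 3]
R4 ← R4 − (4)·R1: [0, -34, 1, 26, 5]
R5 ← R5 − R1: [0, -10, 0, 8, 1]
R6 ← R6 − R1: [0, -8, 1, -2, 6]
R3 ← R3 − (7)·R2: [0, 0, -6, 24, -18]
R4 ← R4 − (17)·R2: [0, 0, -16, 60, -46]
R5 ← R5 − (5)·R2: [0, 0, -5, 18, -14]
R6 ← R6 − (4)·R2: [0, 0, -3, 6, -6]
R4 ← R4 − (8/3)·R3: [0, 0, 0, -4, 2]
R5 ← R5 − (5/6)·R3: [0, 0, 0, -2, 1]
R6 ← R6 − (1/2)·R3: [0, 0, 0, -6, 3]
R5 ← R5 − (1/2)·R4: [0, 0, 0, 0, 0]
R6 ← R6 − (3/2)·R4: [0, 0, 0, 0, 0]
4 nonzero rows, so rank(C) = 4.
C has 5 columns; by rank–nullity, nullity = 5 − 4 = 1.

1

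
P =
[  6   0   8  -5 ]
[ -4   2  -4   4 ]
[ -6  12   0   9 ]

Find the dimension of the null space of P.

Row reduce to echelon form.
R2 ← R2 + (2/3)·R1: [0, 2, 4/3, 2/3]
R3 ← R3 + R1: [0, 12, 8, 4]
R3 ← R3 − (6)·R2: [0, 0, 0, 0]
2 nonzero rows, so rank(P) = 2.
P has 4 columns; by rank–nullity, nullity = 4 − 2 = 2.

2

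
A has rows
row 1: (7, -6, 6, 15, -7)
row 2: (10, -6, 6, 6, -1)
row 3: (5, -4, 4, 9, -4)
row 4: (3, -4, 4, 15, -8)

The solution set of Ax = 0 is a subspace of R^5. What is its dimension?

3

Row reduce to echelon form.
R2 ← R2 − (10/7)·R1: [0, 18/7, -18/7, -108/7, 9]
R3 ← R3 − (5/7)·R1: [0, 2/7, -2/7, -12/7, 1]
R4 ← R4 − (3/7)·R1: [0, -10/7, 10/7, 60/7, -5]
R3 ← R3 − (1/9)·R2: [0, 0, 0, 0, 0]
R4 ← R4 + (5/9)·R2: [0, 0, 0, 0, 0]
2 nonzero rows, so rank(A) = 2.
A has 5 columns; by rank–nullity, nullity = 5 − 2 = 3.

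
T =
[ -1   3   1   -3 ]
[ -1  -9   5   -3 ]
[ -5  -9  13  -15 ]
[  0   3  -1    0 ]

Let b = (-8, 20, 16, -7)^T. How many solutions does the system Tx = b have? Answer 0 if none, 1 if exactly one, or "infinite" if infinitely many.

infinite

Row reduce the augmented matrix [T | b].
R2 ← R2 − R1: [0, -12, 4, 0, 28]
R3 ← R3 − (5)·R1: [0, -24, 8, 0, 56]
R3 ← R3 − (2)·R2: [0, 0, 0, 0, 0]
R4 ← R4 + (1/4)·R2: [0, 0, 0, 0, 0]
The echelon form has 2 nonzero rows, and every pivot lies in the first 4 columns, so rank(T) = rank([T|b]) = 2.
The system is consistent.
rank = 2 < 4 unknowns, so there are infinitely many solutions.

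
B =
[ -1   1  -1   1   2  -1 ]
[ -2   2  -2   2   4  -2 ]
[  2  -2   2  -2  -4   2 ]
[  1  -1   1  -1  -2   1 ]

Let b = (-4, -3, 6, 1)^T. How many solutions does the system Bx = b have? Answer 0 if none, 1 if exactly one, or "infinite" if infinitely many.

0

Row reduce the augmented matrix [B | b].
R2 ← R2 − (2)·R1: [0, 0, 0, 0, 0, 0, 5]
R3 ← R3 + (2)·R1: [0, 0, 0, 0, 0, 0, -2]
R4 ← R4 + R1: [0, 0, 0, 0, 0, 0, -3]
R3 ← R3 + (2/5)·R2: [0, 0, 0, 0, 0, 0, 0]
R4 ← R4 + (3/5)·R2: [0, 0, 0, 0, 0, 0, 0]
The echelon form has 2 nonzero rows; the last pivot sits in the augmented column, so rank(B) = 1 but rank([B|b]) = 2.
Since the ranks differ, the system is inconsistent.
It has no solutions.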